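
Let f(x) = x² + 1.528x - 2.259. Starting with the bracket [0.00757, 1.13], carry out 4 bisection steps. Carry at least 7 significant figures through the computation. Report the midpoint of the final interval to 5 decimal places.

0.95462

f(0.007570) = -2.247376, f(1.130000) = 0.744540 (opposite signs)
step 1: m = 0.568785, f(m) = -1.066380 < 0 → root in [0.568785, 1.130000]
step 2: m = 0.849392, f(m) = -0.239661 < 0 → root in [0.849392, 1.130000]
step 3: m = 0.989696, f(m) = 0.232755 > 0 → root in [0.849392, 0.989696]
step 4: m = 0.919544, f(m) = -0.008374 < 0 → root in [0.919544, 0.989696]
Midpoint of [0.919544, 0.989696] = 0.954620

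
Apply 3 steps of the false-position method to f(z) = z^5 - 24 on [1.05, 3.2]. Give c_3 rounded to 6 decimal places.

1.438353

f(1.050000) = -22.723718, f(3.200000) = 311.544320
step 1: c = 1.196158, f(c) = -21.551258 < 0 → new bracket [1.196158, 3.200000]
step 2: c = 1.325807, f(c) = -19.903615 < 0 → new bracket [1.325807, 3.200000]
step 3: c = 1.438353, f(c) = -17.843596 < 0 → new bracket [1.438353, 3.200000]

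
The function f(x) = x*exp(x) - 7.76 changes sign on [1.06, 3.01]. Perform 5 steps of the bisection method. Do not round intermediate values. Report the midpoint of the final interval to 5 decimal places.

1.57797

f(1.060000) = -4.700447, f(3.010000) = 53.305074 (opposite signs)
step 1: m = 2.035000, f(m) = 7.812333 > 0 → root in [1.060000, 2.035000]
step 2: m = 1.547500, f(m) = -0.487205 < 0 → root in [1.547500, 2.035000]
step 3: m = 1.791250, f(m) = 2.982026 > 0 → root in [1.547500, 1.791250]
step 4: m = 1.669375, f(m) = 1.102459 > 0 → root in [1.547500, 1.669375]
step 5: m = 1.608437, f(m) = 0.274146 > 0 → root in [1.547500, 1.608437]
Midpoint of [1.547500, 1.608437] = 1.577969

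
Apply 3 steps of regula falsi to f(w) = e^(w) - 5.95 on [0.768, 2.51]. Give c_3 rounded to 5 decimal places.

1.74388

f(0.768000) = -3.794549, f(2.510000) = 6.354930
step 1: c = 1.419275, f(c) = -1.815877 < 0 → new bracket [1.419275, 2.510000]
step 2: c = 1.661677, f(c) = -0.681859 < 0 → new bracket [1.661677, 2.510000]
step 3: c = 1.743879, f(c) = -0.230512 < 0 → new bracket [1.743879, 2.510000]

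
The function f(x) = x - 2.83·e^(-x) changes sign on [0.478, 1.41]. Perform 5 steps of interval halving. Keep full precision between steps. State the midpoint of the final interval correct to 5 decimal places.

1.01681

f(0.478000) = -1.276663, f(1.410000) = 0.719075 (opposite signs)
step 1: m = 0.944000, f(m) = -0.157064 < 0 → root in [0.944000, 1.410000]
step 2: m = 1.177000, f(m) = 0.304788 > 0 → root in [0.944000, 1.177000]
step 3: m = 1.060500, f(m) = 0.080520 > 0 → root in [0.944000, 1.060500]
step 4: m = 1.002250, f(m) = -0.036509 < 0 → root in [1.002250, 1.060500]
step 5: m = 1.031375, f(m) = 0.022434 > 0 → root in [1.002250, 1.031375]
Midpoint of [1.002250, 1.031375] = 1.016813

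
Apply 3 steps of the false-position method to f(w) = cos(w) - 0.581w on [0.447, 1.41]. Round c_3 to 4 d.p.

f(0.447000) = 0.642041, f(1.410000) = -0.659106
step 1: c = 0.922185, f(c) = 0.068291 > 0 → new bracket [0.922185, 1.410000]
step 2: c = 0.967983, f(c) = 0.004564 > 0 → new bracket [0.967983, 1.410000]
step 3: c = 0.971023, f(c) = 0.000291 > 0 → new bracket [0.971023, 1.410000]

0.9710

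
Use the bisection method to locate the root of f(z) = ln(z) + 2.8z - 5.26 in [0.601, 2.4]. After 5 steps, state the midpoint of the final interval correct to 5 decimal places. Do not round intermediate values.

f(0.601000) = -4.086360, f(2.400000) = 2.335469 (opposite signs)
step 1: m = 1.500500, f(m) = -0.652802 < 0 → root in [1.500500, 2.400000]
step 2: m = 1.950250, f(m) = 0.868658 > 0 → root in [1.500500, 1.950250]
step 3: m = 1.725375, f(m) = 0.116494 > 0 → root in [1.500500, 1.725375]
step 4: m = 1.612938, f(m) = -0.265718 < 0 → root in [1.612938, 1.725375]
step 5: m = 1.669156, f(m) = -0.074044 < 0 → root in [1.669156, 1.725375]
Midpoint of [1.669156, 1.725375] = 1.697266

1.69727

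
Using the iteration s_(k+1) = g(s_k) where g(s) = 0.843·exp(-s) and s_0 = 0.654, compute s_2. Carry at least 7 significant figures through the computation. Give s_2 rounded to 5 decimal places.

s_1 = g(0.654000) = 0.438328
s_2 = g(0.438328) = 0.543831

0.54383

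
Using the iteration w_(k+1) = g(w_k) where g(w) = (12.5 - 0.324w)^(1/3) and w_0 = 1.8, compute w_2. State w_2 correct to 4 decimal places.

w_1 = g(1.800000) = 2.284125
w_2 = g(2.284125) = 2.274059

2.2741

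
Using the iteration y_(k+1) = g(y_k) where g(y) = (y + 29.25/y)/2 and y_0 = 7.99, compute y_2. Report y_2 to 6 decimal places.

5.423258

y_1 = g(7.990000) = 5.825413
y_2 = g(5.825413) = 5.423258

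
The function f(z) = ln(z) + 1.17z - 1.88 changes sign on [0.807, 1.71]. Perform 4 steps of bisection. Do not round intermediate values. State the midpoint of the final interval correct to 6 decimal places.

f(0.807000) = -1.150242, f(1.710000) = 0.657193 (opposite signs)
step 1: m = 1.258500, f(m) = -0.177634 < 0 → root in [1.258500, 1.710000]
step 2: m = 1.484250, f(m) = 0.251482 > 0 → root in [1.258500, 1.484250]
step 3: m = 1.371375, f(m) = 0.040323 > 0 → root in [1.258500, 1.371375]
step 4: m = 1.314938, f(m) = -0.067734 < 0 → root in [1.314938, 1.371375]
Midpoint of [1.314938, 1.371375] = 1.343156

1.343156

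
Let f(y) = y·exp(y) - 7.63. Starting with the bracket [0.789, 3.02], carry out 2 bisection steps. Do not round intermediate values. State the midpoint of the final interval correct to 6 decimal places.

f(0.789000) = -5.893258, f(3.020000) = 54.253701 (opposite signs)
step 1: m = 1.904500, f(m) = 5.160715 > 0 → root in [0.789000, 1.904500]
step 2: m = 1.346750, f(m) = -2.451868 < 0 → root in [1.346750, 1.904500]
Midpoint of [1.346750, 1.904500] = 1.625625

1.625625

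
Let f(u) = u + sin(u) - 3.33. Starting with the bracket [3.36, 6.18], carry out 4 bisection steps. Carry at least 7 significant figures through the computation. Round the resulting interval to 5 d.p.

f(3.360000) = -0.186675, f(6.180000) = 2.746998 (opposite signs)
step 1: m = 4.770000, f(m) = 0.441659 > 0 → root in [3.360000, 4.770000]
step 2: m = 4.065000, f(m) = -0.062661 < 0 → root in [4.065000, 4.770000]
step 3: m = 4.417500, f(m) = 0.130666 > 0 → root in [4.065000, 4.417500]
step 4: m = 4.241250, f(m) = 0.020198 > 0 → root in [4.065000, 4.241250]

[4.06500, 4.24125]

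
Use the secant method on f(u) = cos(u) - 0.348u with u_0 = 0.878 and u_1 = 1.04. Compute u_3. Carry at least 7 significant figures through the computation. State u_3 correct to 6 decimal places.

1.156419

f(u_0) = 0.333147, f(u_1) = 0.144300
u_2 = 1.040000 - (0.144300)·(1.040000 - 0.878000)/(0.144300 - (0.333147)) = 1.163786; f(u_2) = -0.009132
u_3 = 1.163786 - (-0.009132)·(1.163786 - 1.040000)/(-0.009132 - (0.144300)) = 1.156419; f(u_3) = 0.000187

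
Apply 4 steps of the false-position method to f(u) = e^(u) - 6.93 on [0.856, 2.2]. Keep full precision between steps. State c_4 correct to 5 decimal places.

False-position update: c = (a·f(b) − b·f(a))/(f(b) − f(a)); replace the endpoint whose sign matches f(c).
f(0.856000) = -4.576273, f(2.200000) = 2.095013
step 1: c = 1.777938, f(c) = -1.012360 < 0 → new bracket [1.777938, 2.200000]
step 2: c = 1.915443, f(c) = -0.140057 < 0 → new bracket [1.915443, 2.200000]
step 3: c = 1.933274, f(c) = -0.017897 < 0 → new bracket [1.933274, 2.200000]
step 4: c = 1.935533, f(c) = -0.002263 < 0 → new bracket [1.935533, 2.200000]

1.93553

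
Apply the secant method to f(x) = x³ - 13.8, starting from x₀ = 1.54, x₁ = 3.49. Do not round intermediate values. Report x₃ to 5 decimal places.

f(x_0) = -10.147736, f(x_1) = 28.708549
x_2 = 3.490000 - (28.708549)·(3.490000 - 1.540000)/(28.708549 - (-10.147736)) = 2.049263; f(x_2) = -5.194158
x_3 = 2.049263 - (-5.194158)·(2.049263 - 3.490000)/(-5.194158 - (28.708549)) = 2.269995; f(x_3) = -2.102987

2.27000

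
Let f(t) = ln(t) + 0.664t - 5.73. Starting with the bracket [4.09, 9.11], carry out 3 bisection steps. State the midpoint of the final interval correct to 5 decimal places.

f(4.090000) = -1.605695, f(9.110000) = 2.528413 (opposite signs)
step 1: m = 6.600000, f(m) = 0.539470 > 0 → root in [4.090000, 6.600000]
step 2: m = 5.345000, f(m) = -0.504758 < 0 → root in [5.345000, 6.600000]
step 3: m = 5.972500, f(m) = 0.022906 > 0 → root in [5.345000, 5.972500]
Midpoint of [5.345000, 5.972500] = 5.658750

5.65875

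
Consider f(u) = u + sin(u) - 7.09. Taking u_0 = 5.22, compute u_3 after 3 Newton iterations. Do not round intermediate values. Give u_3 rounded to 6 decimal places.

Newton update: u ← u − f(u)/f'(u).
f'(u) = 1 + cos(u)
u_0 = 5.220000: f = -2.743908, f' = 1.486091 → u_1 = 5.220000 - (-2.743908)/(1.486091) = 7.066393
u_1 = 7.066393: f = 0.681950, f' = 1.708654 → u_2 = 7.066393 - (0.681950)/(1.708654) = 6.667278
u_2 = 6.667278: f = -0.048004, f' = 1.927139 → u_3 = 6.667278 - (-0.048004)/(1.927139) = 6.692187

6.692187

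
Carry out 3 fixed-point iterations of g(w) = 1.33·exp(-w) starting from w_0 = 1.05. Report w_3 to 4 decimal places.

0.5770

w_1 = g(1.050000) = 0.465417
w_2 = g(0.465417) = 0.835071
w_3 = g(0.835071) = 0.577012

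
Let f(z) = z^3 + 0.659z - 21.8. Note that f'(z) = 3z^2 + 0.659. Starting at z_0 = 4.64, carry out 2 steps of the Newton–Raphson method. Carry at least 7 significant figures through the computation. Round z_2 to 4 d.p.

2.8401

z_0 = 4.640000: f = 81.155104, f' = 65.247800 → z_1 = 4.640000 - (81.155104)/(65.247800) = 3.396202
z_1 = 3.396202: f = 19.610518, f' = 35.261558 → z_2 = 3.396202 - (19.610518)/(35.261558) = 2.840057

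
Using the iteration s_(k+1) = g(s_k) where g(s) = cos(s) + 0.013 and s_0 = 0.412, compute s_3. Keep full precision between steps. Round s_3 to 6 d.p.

0.831858

s_1 = g(0.412000) = 0.929322
s_2 = g(0.929322) = 0.611378
s_3 = g(0.611378) = 0.831858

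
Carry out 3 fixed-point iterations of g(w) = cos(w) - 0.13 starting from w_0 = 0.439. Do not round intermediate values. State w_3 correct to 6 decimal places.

w_1 = g(0.439000) = 0.775177
w_2 = g(0.775177) = 0.584297
w_3 = g(0.584297) = 0.704100

0.704100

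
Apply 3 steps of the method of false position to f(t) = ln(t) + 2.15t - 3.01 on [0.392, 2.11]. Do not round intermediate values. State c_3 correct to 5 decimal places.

1.28620

f(0.392000) = -3.103693, f(2.110000) = 2.273188
step 1: c = 1.383680, f(c) = 0.289658 > 0 → new bracket [0.392000, 1.383680]
step 2: c = 1.299030, f(c) = 0.044531 > 0 → new bracket [0.392000, 1.299030]
step 3: c = 1.286200, f(c) = 0.007022 > 0 → new bracket [0.392000, 1.286200]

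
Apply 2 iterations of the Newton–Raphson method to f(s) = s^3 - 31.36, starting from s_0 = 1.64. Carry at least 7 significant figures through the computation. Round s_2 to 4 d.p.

3.7415

f'(s) = 3s^2
s_0 = 1.640000: f = -26.949056, f' = 8.068800 → s_1 = 1.640000 - (-26.949056)/(8.068800) = 4.979909
s_1 = 4.979909: f = 92.139206, f' = 74.398475 → s_2 = 4.979909 - (92.139206)/(74.398475) = 3.741453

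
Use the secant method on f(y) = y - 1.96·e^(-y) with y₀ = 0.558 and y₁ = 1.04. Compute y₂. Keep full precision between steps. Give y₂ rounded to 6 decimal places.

0.856293

f(y_0) = -0.563811, f(y_1) = 0.347229
y_2 = 1.040000 - (0.347229)·(1.040000 - 0.558000)/(0.347229 - (-0.563811)) = 0.856293; f(y_2) = 0.023815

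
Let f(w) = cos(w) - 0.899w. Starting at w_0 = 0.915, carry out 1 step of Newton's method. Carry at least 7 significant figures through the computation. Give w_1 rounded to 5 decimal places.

0.78920

f'(w) = -sin(w) - 0.899
w_0 = 0.915000: f = -0.212794, f' = -1.691563 → w_1 = 0.915000 - (-0.212794)/(-1.691563) = 0.789202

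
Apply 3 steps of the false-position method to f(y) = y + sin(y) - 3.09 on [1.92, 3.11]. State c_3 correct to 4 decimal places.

2.6047

f(1.920000) = -0.230355, f(3.110000) = 0.051587
step 1: c = 2.892264, f(c) = 0.049017 > 0 → new bracket [1.920000, 2.892264]
step 2: c = 2.721674, f(c) = 0.039360 > 0 → new bracket [1.920000, 2.721674]
step 3: c = 2.604684, f(c) = 0.026166 > 0 → new bracket [1.920000, 2.604684]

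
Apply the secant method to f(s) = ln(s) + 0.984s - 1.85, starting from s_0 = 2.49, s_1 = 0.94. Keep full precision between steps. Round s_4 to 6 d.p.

1.480927

f(s_0) = 1.512443, f(s_1) = -0.986915
s_2 = 0.940000 - (-0.986915)·(0.940000 - 2.490000)/(-0.986915 - (1.512443)) = 1.552045; f(s_2) = 0.116785
s_3 = 1.552045 - (0.116785)·(1.552045 - 0.940000)/(0.116785 - (-0.986915)) = 1.487283; f(s_3) = 0.010437
s_4 = 1.487283 - (0.010437)·(1.487283 - 1.552045)/(0.010437 - (0.116785)) = 1.480927; f(s_4) = -0.000100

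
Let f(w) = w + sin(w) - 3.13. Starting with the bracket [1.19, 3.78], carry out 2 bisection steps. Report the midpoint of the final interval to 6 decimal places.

f(1.190000) = -1.011631, f(3.780000) = 0.054083 (opposite signs)
step 1: m = 2.485000, f(m) = -0.034578 < 0 → root in [2.485000, 3.780000]
step 2: m = 3.132500, f(m) = 0.011593 > 0 → root in [2.485000, 3.132500]
Midpoint of [2.485000, 3.132500] = 2.808750

2.808750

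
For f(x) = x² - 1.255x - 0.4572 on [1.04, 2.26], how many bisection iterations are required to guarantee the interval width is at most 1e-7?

24

Initial width b − a = 2.26 − 1.04 = 1.220000.
After n steps the width is (b−a)/2^n; need (b−a)/2^n ≤ 1e-7.
So n ≥ log₂(1.220000/1e-7) = log₂(12200000.0000) ≈ 23.5404.
Hence n = 24.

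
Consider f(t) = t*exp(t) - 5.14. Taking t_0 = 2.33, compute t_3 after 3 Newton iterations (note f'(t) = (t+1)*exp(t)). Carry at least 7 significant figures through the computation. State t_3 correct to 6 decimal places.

Newton update: t ← t − f(t)/f'(t).
t_0 = 2.330000: f = 18.807604, f' = 34.225545 → t_1 = 2.330000 - (18.807604)/(34.225545) = 1.780481
t_1 = 1.780481: f = 5.423068, f' = 16.495775 → t_2 = 1.780481 - (5.423068)/(16.495775) = 1.451726
t_2 = 1.451726: f = 1.059560, f' = 10.470037 → t_3 = 1.451726 - (1.059560)/(10.470037) = 1.350526

1.350526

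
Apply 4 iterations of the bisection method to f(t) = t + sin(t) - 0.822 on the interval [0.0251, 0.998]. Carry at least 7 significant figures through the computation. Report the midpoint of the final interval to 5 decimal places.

f(0.025100) = -0.771803, f(0.998000) = 1.016389 (opposite signs)
step 1: m = 0.511550, f(m) = 0.179079 > 0 → root in [0.025100, 0.511550]
step 2: m = 0.268325, f(m) = -0.288558 < 0 → root in [0.268325, 0.511550]
step 3: m = 0.389937, f(m) = -0.051932 < 0 → root in [0.389937, 0.511550]
step 4: m = 0.450744, f(m) = 0.064379 > 0 → root in [0.389937, 0.450744]
Midpoint of [0.389937, 0.450744] = 0.420341

0.42034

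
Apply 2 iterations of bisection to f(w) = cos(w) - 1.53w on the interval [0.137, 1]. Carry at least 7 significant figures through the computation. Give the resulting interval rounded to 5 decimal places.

f(0.137000) = 0.781020, f(1.000000) = -0.989698 (opposite signs)
step 1: m = 0.568500, f(m) = -0.027096 < 0 → root in [0.137000, 0.568500]
step 2: m = 0.352750, f(m) = 0.398719 > 0 → root in [0.352750, 0.568500]

[0.35275, 0.56850]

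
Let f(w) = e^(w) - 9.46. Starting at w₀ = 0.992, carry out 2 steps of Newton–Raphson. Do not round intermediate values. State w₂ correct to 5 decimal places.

Newton update: w ← w − f(w)/f'(w).
f'(w) = e^(w)
w_0 = 0.992000: f = -6.763378, f' = 2.696622 → w_1 = 0.992000 - (-6.763378)/(2.696622) = 3.500092
w_1 = 3.500092: f = 23.658508, f' = 33.118508 → w_2 = 3.500092 - (23.658508)/(33.118508) = 2.785733

2.78573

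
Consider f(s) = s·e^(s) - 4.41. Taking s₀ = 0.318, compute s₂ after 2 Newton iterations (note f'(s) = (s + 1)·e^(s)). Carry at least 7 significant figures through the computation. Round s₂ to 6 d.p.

1.898006

s_0 = 0.318000: f = -3.972948, f' = 1.811428 → s_1 = 0.318000 - (-3.972948)/(1.811428) = 2.511269
s_1 = 2.511269: f = 26.530220, f' = 43.260772 → s_2 = 2.511269 - (26.530220)/(43.260772) = 1.898006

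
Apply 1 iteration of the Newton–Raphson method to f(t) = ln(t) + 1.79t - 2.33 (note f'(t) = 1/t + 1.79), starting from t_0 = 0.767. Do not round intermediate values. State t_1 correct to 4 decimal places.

1.1621

t_0 = 0.767000: f = -1.222338, f' = 3.093781 → t_1 = 0.767000 - (-1.222338)/(3.093781) = 1.162095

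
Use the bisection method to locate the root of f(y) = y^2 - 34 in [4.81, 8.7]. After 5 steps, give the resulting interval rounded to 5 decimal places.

[5.78250, 5.90406]

f(4.810000) = -10.863900, f(8.700000) = 41.690000 (opposite signs)
step 1: m = 6.755000, f(m) = 11.630025 > 0 → root in [4.810000, 6.755000]
step 2: m = 5.782500, f(m) = -0.562694 < 0 → root in [5.782500, 6.755000]
step 3: m = 6.268750, f(m) = 5.297227 > 0 → root in [5.782500, 6.268750]
step 4: m = 6.025625, f(m) = 2.308157 > 0 → root in [5.782500, 6.025625]
step 5: m = 5.904062, f(m) = 0.857954 > 0 → root in [5.782500, 5.904062]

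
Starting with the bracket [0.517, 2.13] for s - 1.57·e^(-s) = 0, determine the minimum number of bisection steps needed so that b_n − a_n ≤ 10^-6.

Initial width b − a = 2.13 − 0.517 = 1.613000.
After n steps the width is (b−a)/2^n; need (b−a)/2^n ≤ 10^-6.
So n ≥ log₂(1.613000/10^-6) = log₂(1613000.0000) ≈ 20.6213.
Hence n = 21.

21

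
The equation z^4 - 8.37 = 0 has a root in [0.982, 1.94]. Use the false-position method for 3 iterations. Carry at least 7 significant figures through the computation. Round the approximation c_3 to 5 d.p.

f(0.982000) = -7.440079, f(1.940000) = 5.794685
step 1: c = 1.520551, f(c) = -3.024307 < 0 → new bracket [1.520551, 1.940000]
step 2: c = 1.664393, f(c) = -0.695967 < 0 → new bracket [1.664393, 1.940000]
step 3: c = 1.693945, f(c) = -0.136251 < 0 → new bracket [1.693945, 1.940000]

1.69395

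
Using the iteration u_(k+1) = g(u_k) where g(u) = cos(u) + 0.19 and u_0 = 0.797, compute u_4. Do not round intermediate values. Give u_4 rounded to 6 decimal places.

u_1 = g(0.797000) = 0.888856
u_2 = g(0.888856) = 0.820301
u_3 = g(0.820301) = 0.872001
u_4 = g(0.872001) = 0.833296

0.833296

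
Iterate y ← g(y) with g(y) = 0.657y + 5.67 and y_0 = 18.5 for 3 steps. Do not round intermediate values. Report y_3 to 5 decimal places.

y_1 = g(18.500000) = 17.824500
y_2 = g(17.824500) = 17.380696
y_3 = g(17.380696) = 17.089118

17.08912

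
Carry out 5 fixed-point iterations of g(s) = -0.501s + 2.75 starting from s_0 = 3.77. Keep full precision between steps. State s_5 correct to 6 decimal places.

1.770945

s_1 = g(3.770000) = 0.861230
s_2 = g(0.861230) = 2.318524
s_3 = g(2.318524) = 1.588420
s_4 = g(1.588420) = 1.954202
s_5 = g(1.954202) = 1.770945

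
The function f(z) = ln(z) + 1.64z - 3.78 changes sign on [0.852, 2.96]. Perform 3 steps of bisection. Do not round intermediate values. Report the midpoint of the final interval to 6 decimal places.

f(0.852000) = -2.542889, f(2.960000) = 2.159589 (opposite signs)
step 1: m = 1.906000, f(m) = -0.009153 < 0 → root in [1.906000, 2.960000]
step 2: m = 2.433000, f(m) = 1.099245 > 0 → root in [1.906000, 2.433000]
step 3: m = 2.169500, f(m) = 0.552477 > 0 → root in [1.906000, 2.169500]
Midpoint of [1.906000, 2.169500] = 2.037750

2.037750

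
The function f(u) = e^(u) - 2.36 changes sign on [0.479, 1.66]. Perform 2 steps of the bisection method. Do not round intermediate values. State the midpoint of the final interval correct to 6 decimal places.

f(0.479000) = -0.745541, f(1.660000) = 2.899311 (opposite signs)
step 1: m = 1.069500, f(m) = 0.553922 > 0 → root in [0.479000, 1.069500]
step 2: m = 0.774250, f(m) = -0.191035 < 0 → root in [0.774250, 1.069500]
Midpoint of [0.774250, 1.069500] = 0.921875

0.921875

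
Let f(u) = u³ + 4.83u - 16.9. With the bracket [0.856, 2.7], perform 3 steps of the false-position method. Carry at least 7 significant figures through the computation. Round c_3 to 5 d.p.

f(0.856000) = -12.138298, f(2.700000) = 15.824000
step 1: c = 1.656471, f(c) = -4.354055 < 0 → new bracket [1.656471, 2.700000]
step 2: c = 1.881646, f(c) = -1.149513 < 0 → new bracket [1.881646, 2.700000]
step 3: c = 1.937068, f(c) = -0.275633 < 0 → new bracket [1.937068, 2.700000]

1.93707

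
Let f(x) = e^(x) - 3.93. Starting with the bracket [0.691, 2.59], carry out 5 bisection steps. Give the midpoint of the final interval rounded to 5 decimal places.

f(0.691000) = -1.934290, f(2.590000) = 9.399772 (opposite signs)
step 1: m = 1.640500, f(m) = 1.227748 > 0 → root in [0.691000, 1.640500]
step 2: m = 1.165750, f(m) = -0.721672 < 0 → root in [1.165750, 1.640500]
step 3: m = 1.403125, f(m) = 0.137892 > 0 → root in [1.165750, 1.403125]
step 4: m = 1.284437, f(m) = -0.317365 < 0 → root in [1.284437, 1.403125]
step 5: m = 1.343781, f(m) = -0.096488 < 0 → root in [1.343781, 1.403125]
Midpoint of [1.343781, 1.403125] = 1.373453

1.37345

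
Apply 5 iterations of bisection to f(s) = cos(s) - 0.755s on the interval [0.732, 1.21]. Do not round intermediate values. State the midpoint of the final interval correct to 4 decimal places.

f(0.732000) = 0.191179, f(1.210000) = -0.560531 (opposite signs)
step 1: m = 0.971000, f(m) = -0.168631 < 0 → root in [0.732000, 0.971000]
step 2: m = 0.851500, f(m) = 0.015973 > 0 → root in [0.851500, 0.971000]
step 3: m = 0.911250, f(m) = -0.075235 < 0 → root in [0.851500, 0.911250]
step 4: m = 0.881375, f(m) = -0.029347 < 0 → root in [0.851500, 0.881375]
step 5: m = 0.866437, f(m) = -0.006615 < 0 → root in [0.851500, 0.866437]
Midpoint of [0.851500, 0.866437] = 0.858969

0.8590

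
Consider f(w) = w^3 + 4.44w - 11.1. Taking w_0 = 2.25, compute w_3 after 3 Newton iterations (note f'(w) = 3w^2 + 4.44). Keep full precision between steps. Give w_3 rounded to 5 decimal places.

1.59174

Newton update: w ← w − f(w)/f'(w).
w_0 = 2.250000: f = 10.280625, f' = 19.627500 → w_1 = 2.250000 - (10.280625)/(19.627500) = 1.726213
w_1 = 1.726213: f = 1.708178, f' = 13.379436 → w_2 = 1.726213 - (1.708178)/(13.379436) = 1.598541
w_2 = 1.598541: f = 0.082331, f' = 12.106003 → w_3 = 1.598541 - (0.082331)/(12.106003) = 1.591740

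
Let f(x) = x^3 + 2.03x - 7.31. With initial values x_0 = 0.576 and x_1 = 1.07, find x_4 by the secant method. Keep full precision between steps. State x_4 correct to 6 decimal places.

1.575392

f(x_0) = -5.949617, f(x_1) = -3.912857
x_2 = 1.070000 - (-3.912857)·(1.070000 - 0.576000)/(-3.912857 - (-5.949617)) = 2.019032; f(x_2) = 5.019206
x_3 = 2.019032 - (5.019206)·(2.019032 - 1.070000)/(5.019206 - (-3.912857)) = 1.485741; f(x_3) = -1.014278
x_4 = 1.485741 - (-1.014278)·(1.485741 - 2.019032)/(-1.014278 - (5.019206)) = 1.575392; f(x_4) = -0.202052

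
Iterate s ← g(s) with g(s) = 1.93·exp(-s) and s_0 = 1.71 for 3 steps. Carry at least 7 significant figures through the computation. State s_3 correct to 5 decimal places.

0.49471

s_1 = g(1.710000) = 0.349071
s_2 = g(0.349071) = 1.361312
s_3 = g(1.361312) = 0.494706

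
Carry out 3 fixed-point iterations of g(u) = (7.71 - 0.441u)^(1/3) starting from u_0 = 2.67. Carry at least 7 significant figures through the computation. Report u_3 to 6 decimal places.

u_1 = g(2.670000) = 1.869364
u_2 = g(1.869364) = 1.902454
u_3 = g(1.902454) = 1.901109

1.901109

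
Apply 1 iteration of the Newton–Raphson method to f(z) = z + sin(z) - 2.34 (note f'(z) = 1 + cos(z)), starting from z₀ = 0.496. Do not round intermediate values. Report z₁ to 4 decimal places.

1.2239

z_0 = 0.496000: f = -1.368089, f' = 1.879493 → z_1 = 0.496000 - (-1.368089)/(1.879493) = 1.223903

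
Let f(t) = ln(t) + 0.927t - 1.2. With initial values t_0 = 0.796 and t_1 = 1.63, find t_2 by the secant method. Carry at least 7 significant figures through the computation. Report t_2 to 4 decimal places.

1.1824

f(t_0) = -0.690264, f(t_1) = 0.799590
t_2 = 1.630000 - (0.799590)·(1.630000 - 0.796000)/(0.799590 - (-0.690264)) = 1.182400; f(t_2) = 0.063632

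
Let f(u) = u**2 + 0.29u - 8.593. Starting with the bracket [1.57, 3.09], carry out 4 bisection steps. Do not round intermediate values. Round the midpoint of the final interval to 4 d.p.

2.7575

f(1.570000) = -5.672800, f(3.090000) = 1.851200 (opposite signs)
step 1: m = 2.330000, f(m) = -2.488400 < 0 → root in [2.330000, 3.090000]
step 2: m = 2.710000, f(m) = -0.463000 < 0 → root in [2.710000, 3.090000]
step 3: m = 2.900000, f(m) = 0.658000 > 0 → root in [2.710000, 2.900000]
step 4: m = 2.805000, f(m) = 0.088475 > 0 → root in [2.710000, 2.805000]
Midpoint of [2.710000, 2.805000] = 2.757500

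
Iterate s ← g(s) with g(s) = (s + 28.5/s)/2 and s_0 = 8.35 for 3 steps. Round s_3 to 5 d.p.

5.33860

s_1 = g(8.350000) = 5.881587
s_2 = g(5.881587) = 5.363609
s_3 = g(5.363609) = 5.338598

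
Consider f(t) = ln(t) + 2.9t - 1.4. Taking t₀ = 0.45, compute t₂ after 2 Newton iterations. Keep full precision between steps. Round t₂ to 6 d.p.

0.637774

Newton update: t ← t − f(t)/f'(t).
f'(t) = 1/t + 2.9
t_0 = 0.450000: f = -0.893508, f' = 5.122222 → t_1 = 0.450000 - (-0.893508)/(5.122222) = 0.624438
t_1 = 0.624438: f = -0.060035, f' = 4.501441 → t_2 = 0.624438 - (-0.060035)/(4.501441) = 0.637774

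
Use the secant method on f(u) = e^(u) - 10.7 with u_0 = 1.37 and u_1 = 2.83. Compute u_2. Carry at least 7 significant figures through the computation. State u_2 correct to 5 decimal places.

f(u_0) = -6.764649, f(u_1) = 6.245461
u_2 = 2.830000 - (6.245461)·(2.830000 - 1.370000)/(6.245461 - (-6.764649)) = 2.129132; f(u_2) = -2.292436

2.12913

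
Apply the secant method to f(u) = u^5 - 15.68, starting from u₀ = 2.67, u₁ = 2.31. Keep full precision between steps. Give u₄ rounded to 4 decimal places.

1.7733

f(u_0) = 120.012645, f(u_1) = 50.094855
u_2 = 2.310000 - (50.094855)·(2.310000 - 2.670000)/(50.094855 - (120.012645)) = 2.052066; f(u_2) = 20.707904
u_3 = 2.052066 - (20.707904)·(2.052066 - 2.310000)/(20.707904 - (50.094855)) = 1.870310; f(u_3) = 7.205903
u_4 = 1.870310 - (7.205903)·(1.870310 - 2.052066)/(7.205903 - (20.707904)) = 1.773308; f(u_4) = 1.855622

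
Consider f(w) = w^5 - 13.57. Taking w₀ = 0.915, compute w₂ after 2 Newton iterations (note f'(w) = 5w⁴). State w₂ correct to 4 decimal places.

3.6892

w_0 = 0.915000: f = -12.928635, f' = 3.504729 → w_1 = 0.915000 - (-12.928635)/(3.504729) = 4.603912
w_1 = 4.603912: f = 2054.832350, f' = 2246.353095 → w_2 = 4.603912 - (2054.832350)/(2246.353095) = 3.689170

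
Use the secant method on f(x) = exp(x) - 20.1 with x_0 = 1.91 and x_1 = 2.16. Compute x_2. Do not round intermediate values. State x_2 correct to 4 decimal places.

3.6496

f(x_0) = -13.346911, f(x_1) = -11.428862
x_2 = 2.160000 - (-11.428862)·(2.160000 - 1.910000)/(-11.428862 - (-13.346911)) = 3.649647; f(x_2) = 18.361084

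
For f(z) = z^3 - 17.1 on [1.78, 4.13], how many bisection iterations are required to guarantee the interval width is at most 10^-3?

12

Initial width b − a = 4.13 − 1.78 = 2.350000.
After n steps the width is (b−a)/2^n; need (b−a)/2^n ≤ 10^-3.
So n ≥ log₂(2.350000/10^-3) = log₂(2350.0000) ≈ 11.1984.
Hence n = 12.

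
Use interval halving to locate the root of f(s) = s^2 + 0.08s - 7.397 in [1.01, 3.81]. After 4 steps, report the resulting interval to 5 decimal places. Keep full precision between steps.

f(1.010000) = -6.296100, f(3.810000) = 7.423900 (opposite signs)
step 1: m = 2.410000, f(m) = -1.396100 < 0 → root in [2.410000, 3.810000]
step 2: m = 3.110000, f(m) = 2.523900 > 0 → root in [2.410000, 3.110000]
step 3: m = 2.760000, f(m) = 0.441400 > 0 → root in [2.410000, 2.760000]
step 4: m = 2.585000, f(m) = -0.507975 < 0 → root in [2.585000, 2.760000]

[2.58500, 2.76000]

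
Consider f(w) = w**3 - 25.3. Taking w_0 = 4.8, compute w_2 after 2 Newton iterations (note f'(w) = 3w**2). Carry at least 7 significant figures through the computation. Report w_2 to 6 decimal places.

3.040530

Newton update: w ← w − f(w)/f'(w).
w_0 = 4.800000: f = 85.292000, f' = 69.120000 → w_1 = 4.800000 - (85.292000)/(69.120000) = 3.566030
w_1 = 3.566030: f = 20.047674, f' = 38.149712 → w_2 = 3.566030 - (20.047674)/(38.149712) = 3.040530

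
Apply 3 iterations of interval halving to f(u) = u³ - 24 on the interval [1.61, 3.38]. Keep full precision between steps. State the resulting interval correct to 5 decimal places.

[2.71625, 2.93750]

f(1.610000) = -19.826719, f(3.380000) = 14.614472 (opposite signs)
step 1: m = 2.495000, f(m) = -8.468563 < 0 → root in [2.495000, 3.380000]
step 2: m = 2.937500, f(m) = 1.347412 > 0 → root in [2.495000, 2.937500]
step 3: m = 2.716250, f(m) = -3.959469 < 0 → root in [2.716250, 2.937500]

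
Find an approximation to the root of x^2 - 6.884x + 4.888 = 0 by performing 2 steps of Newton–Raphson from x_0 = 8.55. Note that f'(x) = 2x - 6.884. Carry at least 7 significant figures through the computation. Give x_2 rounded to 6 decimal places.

x_0 = 8.550000: f = 19.132300, f' = 10.216000 → x_1 = 8.550000 - (19.132300)/(10.216000) = 6.677222
x_1 = 6.677222: f = 3.507297, f' = 6.470444 → x_2 = 6.677222 - (3.507297)/(6.470444) = 6.135173

6.135173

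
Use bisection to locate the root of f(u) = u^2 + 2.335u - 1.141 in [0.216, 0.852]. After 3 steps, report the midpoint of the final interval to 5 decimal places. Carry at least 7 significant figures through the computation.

0.41475

f(0.216000) = -0.589984, f(0.852000) = 1.574324 (opposite signs)
step 1: m = 0.534000, f(m) = 0.391046 > 0 → root in [0.216000, 0.534000]
step 2: m = 0.375000, f(m) = -0.124750 < 0 → root in [0.375000, 0.534000]
step 3: m = 0.454500, f(m) = 0.126828 > 0 → root in [0.375000, 0.454500]
Midpoint of [0.375000, 0.454500] = 0.414750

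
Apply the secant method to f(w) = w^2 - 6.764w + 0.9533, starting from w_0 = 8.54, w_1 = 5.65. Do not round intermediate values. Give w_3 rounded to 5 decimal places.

6.66629

f(w_0) = 16.120340, f(w_1) = -5.340800
w_2 = 5.650000 - (-5.340800)·(5.650000 - 8.540000)/(-5.340800 - (16.120340)) = 6.369203; f(w_2) = -1.561243
w_3 = 6.369203 - (-1.561243)·(6.369203 - 5.650000)/(-1.561243 - (-5.340800)) = 6.666288; f(w_3) = 0.301924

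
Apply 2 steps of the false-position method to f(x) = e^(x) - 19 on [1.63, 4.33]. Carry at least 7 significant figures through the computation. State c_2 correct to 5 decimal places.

2.49295

f(1.630000) = -13.896125, f(4.330000) = 56.944287
step 1: c = 2.159635, f(c) = -10.332030 < 0 → new bracket [2.159635, 4.330000]
step 2: c = 2.492951, f(c) = -6.903081 < 0 → new bracket [2.492951, 4.330000]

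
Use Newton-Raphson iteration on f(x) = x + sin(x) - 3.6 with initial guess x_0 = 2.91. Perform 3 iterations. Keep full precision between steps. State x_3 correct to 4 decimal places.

Newton update: x ← x − f(x)/f'(x).
f'(x) = 1 + cos(x)
x_0 = 2.910000: f = -0.460472, f' = 0.026698 → x_1 = 2.910000 - (-0.460472)/(0.026698) = 20.157482
x_1 = 20.157482: f = 17.523130, f' = 1.259853 → x_2 = 20.157482 - (17.523130)/(1.259853) = 6.248614
x_2 = 6.248614: f = 2.614050, f' = 1.999402 → x_3 = 6.248614 - (2.614050)/(1.999402) = 4.941199

4.9412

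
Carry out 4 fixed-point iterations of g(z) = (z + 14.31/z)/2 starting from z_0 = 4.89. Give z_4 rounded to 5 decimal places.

z_1 = g(4.890000) = 3.908190
z_2 = g(3.908190) = 3.784866
z_3 = g(3.784866) = 3.782857
z_4 = g(3.782857) = 3.782856

3.78286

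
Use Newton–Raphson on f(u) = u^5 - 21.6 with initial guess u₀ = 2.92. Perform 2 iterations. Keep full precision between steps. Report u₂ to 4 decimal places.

2.0475

Newton update: u ← u − f(u)/f'(u).
f'(u) = 5u⁴
u_0 = 2.920000: f = 190.682531, f' = 363.497485 → u_1 = 2.920000 - (190.682531)/(363.497485) = 2.395423
u_1 = 2.395423: f = 57.269811, f' = 164.626082 → u_2 = 2.395423 - (57.269811)/(164.626082) = 2.047545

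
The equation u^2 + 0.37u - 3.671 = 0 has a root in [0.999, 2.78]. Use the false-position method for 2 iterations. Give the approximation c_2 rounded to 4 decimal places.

False-position update: c = (a·f(b) − b·f(a))/(f(b) − f(a)); replace the endpoint whose sign matches f(c).
f(0.999000) = -2.303369, f(2.780000) = 5.086000
step 1: c = 1.554162, f(c) = -0.680539 < 0 → new bracket [1.554162, 2.780000]
step 2: c = 1.698830, f(c) = -0.156410 < 0 → new bracket [1.698830, 2.780000]

1.6988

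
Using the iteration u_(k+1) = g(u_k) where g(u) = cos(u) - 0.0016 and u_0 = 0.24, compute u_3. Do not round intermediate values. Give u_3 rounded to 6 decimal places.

0.843569

u_1 = g(0.240000) = 0.969738
u_2 = g(0.969738) = 0.563916
u_3 = g(0.563916) = 0.843569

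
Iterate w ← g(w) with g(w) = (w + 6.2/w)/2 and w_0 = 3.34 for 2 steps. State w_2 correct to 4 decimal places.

2.4922

w_1 = g(3.340000) = 2.598144
w_2 = g(2.598144) = 2.492231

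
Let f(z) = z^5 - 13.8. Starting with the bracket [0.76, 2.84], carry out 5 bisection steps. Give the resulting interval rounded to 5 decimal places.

f(0.760000) = -13.546447, f(2.840000) = 170.953086 (opposite signs)
step 1: m = 1.800000, f(m) = 5.095680 > 0 → root in [0.760000, 1.800000]
step 2: m = 1.280000, f(m) = -10.364026 < 0 → root in [1.280000, 1.800000]
step 3: m = 1.540000, f(m) = -5.138291 < 0 → root in [1.540000, 1.800000]
step 4: m = 1.670000, f(m) = -0.810801 < 0 → root in [1.670000, 1.800000]
step 5: m = 1.735000, f(m) = 1.921624 > 0 → root in [1.670000, 1.735000]

[1.67000, 1.73500]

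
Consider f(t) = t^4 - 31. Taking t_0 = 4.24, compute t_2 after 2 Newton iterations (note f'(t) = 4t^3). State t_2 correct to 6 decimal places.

2.680543

Newton update: t ← t − f(t)/f'(t).
t_0 = 4.240000: f = 292.194102, f' = 304.900096 → t_1 = 4.240000 - (292.194102)/(304.900096) = 3.281673
t_1 = 3.281673: f = 84.979446, f' = 141.366258 → t_2 = 3.281673 - (84.979446)/(141.366258) = 2.680543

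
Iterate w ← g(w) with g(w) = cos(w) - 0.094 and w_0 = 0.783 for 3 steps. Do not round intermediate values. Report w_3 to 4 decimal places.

w_1 = g(0.783000) = 0.614801
w_2 = g(0.614801) = 0.722889
w_3 = g(0.722889) = 0.655898

0.6559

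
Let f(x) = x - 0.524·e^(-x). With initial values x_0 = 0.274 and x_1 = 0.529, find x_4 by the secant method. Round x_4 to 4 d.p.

0.3641

Secant update: x_(k+1) = x_k − f(x_k)·(x_k − x_(k-1))/(f(x_k) − f(x_(k-1))).
f(x_0) = -0.124414, f(x_1) = 0.220262
x_2 = 0.529000 - (0.220262)·(0.529000 - 0.274000)/(0.220262 - (-0.124414)) = 0.366045; f(x_2) = 0.002665
x_3 = 0.366045 - (0.002665)·(0.366045 - 0.529000)/(0.002665 - (0.220262)) = 0.364049; f(x_3) = -0.000057
x_4 = 0.364049 - (-0.000057)·(0.364049 - 0.366045)/(-0.000057 - (0.002665)) = 0.364090; f(x_4) = 0.000000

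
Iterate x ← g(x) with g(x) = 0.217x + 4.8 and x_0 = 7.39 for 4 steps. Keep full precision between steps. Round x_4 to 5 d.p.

x_1 = g(7.390000) = 6.403630
x_2 = g(6.403630) = 6.189588
x_3 = g(6.189588) = 6.143141
x_4 = g(6.143141) = 6.133061

6.13306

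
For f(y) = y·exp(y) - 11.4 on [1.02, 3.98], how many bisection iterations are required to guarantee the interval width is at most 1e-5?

Initial width b − a = 3.98 − 1.02 = 2.960000.
After n steps the width is (b−a)/2^n; need (b−a)/2^n ≤ 1e-5.
So n ≥ log₂(2.960000/1e-5) = log₂(296000.0000) ≈ 18.1752.
Hence n = 19.

19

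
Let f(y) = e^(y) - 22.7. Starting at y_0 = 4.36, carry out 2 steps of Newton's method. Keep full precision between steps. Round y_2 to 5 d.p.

3.24003

Newton update: y ← y − f(y)/f'(y).
f'(y) = e^(y)
y_0 = 4.360000: f = 55.557134, f' = 78.257134 → y_1 = 4.360000 - (55.557134)/(78.257134) = 3.650069
y_1 = 3.650069: f = 15.777336, f' = 38.477336 → y_2 = 3.650069 - (15.777336)/(38.477336) = 3.240027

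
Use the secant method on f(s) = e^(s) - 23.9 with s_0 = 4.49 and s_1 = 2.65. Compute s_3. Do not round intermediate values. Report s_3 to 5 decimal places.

3.25949

f(s_0) = 65.221446, f(s_1) = -9.745961
s_2 = 2.650000 - (-9.745961)·(2.650000 - 4.490000)/(-9.745961 - (65.221446)) = 2.889205; f(s_2) = -5.920992
s_3 = 2.889205 - (-5.920992)·(2.889205 - 2.650000)/(-5.920992 - (-9.745961)) = 3.259490; f(s_3) = 2.136260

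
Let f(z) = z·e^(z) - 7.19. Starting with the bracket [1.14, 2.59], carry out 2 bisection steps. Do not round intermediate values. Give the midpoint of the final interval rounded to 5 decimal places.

1.68375

f(1.140000) = -3.625484, f(2.590000) = 27.334108 (opposite signs)
step 1: m = 1.865000, f(m) = 4.850320 > 0 → root in [1.140000, 1.865000]
step 2: m = 1.502500, f(m) = -0.439407 < 0 → root in [1.502500, 1.865000]
Midpoint of [1.502500, 1.865000] = 1.683750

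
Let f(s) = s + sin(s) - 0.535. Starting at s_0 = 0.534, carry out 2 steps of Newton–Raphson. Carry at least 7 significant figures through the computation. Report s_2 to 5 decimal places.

Newton update: s ← s − f(s)/f'(s).
f'(s) = 1 + cos(s)
s_0 = 0.534000: f = 0.507981, f' = 1.860778 → s_1 = 0.534000 - (0.507981)/(1.860778) = 0.261006
s_1 = 0.261006: f = -0.015941, f' = 1.966131 → s_2 = 0.261006 - (-0.015941)/(1.966131) = 0.269114

0.26911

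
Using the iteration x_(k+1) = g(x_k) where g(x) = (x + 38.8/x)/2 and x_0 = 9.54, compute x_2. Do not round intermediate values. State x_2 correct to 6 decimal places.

x_1 = g(9.540000) = 6.803543
x_2 = g(6.803543) = 6.253227

6.253227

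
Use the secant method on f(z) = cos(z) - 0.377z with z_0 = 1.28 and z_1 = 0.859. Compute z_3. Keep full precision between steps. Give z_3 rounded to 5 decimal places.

1.13093

Secant update: z_(k+1) = z_k − f(z_k)·(z_k − z_(k-1))/(f(z_k) − f(z_(k-1))).
f(z_0) = -0.195845, f(z_1) = 0.329352
z_2 = 0.859000 - (0.329352)·(0.859000 - 1.280000)/(0.329352 - (-0.195845)) = 1.123010; f(z_2) = 0.009596
z_3 = 1.123010 - (0.009596)·(1.123010 - 0.859000)/(0.009596 - (0.329352)) = 1.130933; f(z_3) = -0.000546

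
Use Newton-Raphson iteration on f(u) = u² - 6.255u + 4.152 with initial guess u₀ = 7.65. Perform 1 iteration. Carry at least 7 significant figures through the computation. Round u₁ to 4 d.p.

f'(u) = 2u - 6.255
u_0 = 7.650000: f = 14.823750, f' = 9.045000 → u_1 = 7.650000 - (14.823750)/(9.045000) = 6.011111

6.0111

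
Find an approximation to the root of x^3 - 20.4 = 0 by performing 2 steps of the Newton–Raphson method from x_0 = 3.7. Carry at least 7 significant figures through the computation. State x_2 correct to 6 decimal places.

2.749931

f'(x) = 3x^2
x_0 = 3.700000: f = 30.253000, f' = 41.070000 → x_1 = 3.700000 - (30.253000)/(41.070000) = 2.963380
x_1 = 2.963380: f = 5.623269, f' = 26.344856 → x_2 = 2.963380 - (5.623269)/(26.344856) = 2.749931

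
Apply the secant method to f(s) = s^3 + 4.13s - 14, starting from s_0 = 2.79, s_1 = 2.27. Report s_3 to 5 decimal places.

f(s_0) = 19.240339, f(s_1) = 7.072183
s_2 = 2.270000 - (7.072183)·(2.270000 - 2.790000)/(7.072183 - (19.240339)) = 1.967774; f(s_2) = 1.746390
s_3 = 1.967774 - (1.746390)·(1.967774 - 2.270000)/(1.746390 - (7.072183)) = 1.868670; f(s_3) = 0.242873

1.86867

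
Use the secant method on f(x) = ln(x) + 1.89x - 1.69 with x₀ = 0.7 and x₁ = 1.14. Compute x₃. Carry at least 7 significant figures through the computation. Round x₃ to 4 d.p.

f(x_0) = -0.723675, f(x_1) = 0.595628
x_2 = 1.140000 - (0.595628)·(1.140000 - 0.700000)/(0.595628 - (-0.723675)) = 0.941352; f(x_2) = 0.028718
x_3 = 0.941352 - (0.028718)·(0.941352 - 1.140000)/(0.028718 - (0.595628)) = 0.931289; f(x_3) = -0.001048

0.9313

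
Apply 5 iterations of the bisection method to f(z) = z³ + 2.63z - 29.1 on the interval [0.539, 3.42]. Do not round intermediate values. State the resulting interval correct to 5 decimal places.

[2.78978, 2.87981]

f(0.539000) = -27.525839, f(3.420000) = 19.896288 (opposite signs)
step 1: m = 1.979500, f(m) = -16.137402 < 0 → root in [1.979500, 3.420000]
step 2: m = 2.699750, f(m) = -2.322124 < 0 → root in [2.699750, 3.420000]
step 3: m = 3.059875, f(m) = 7.596576 > 0 → root in [2.699750, 3.059875]
step 4: m = 2.879812, f(m) = 2.357114 > 0 → root in [2.699750, 2.879812]
step 5: m = 2.789781, f(m) = -0.050344 < 0 → root in [2.789781, 2.879812]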